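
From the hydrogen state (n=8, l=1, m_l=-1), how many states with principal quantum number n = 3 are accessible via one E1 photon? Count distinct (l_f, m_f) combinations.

E1 requires Δl = ±1, so l_f ∈ {0, 2}; with 0 ≤ l_f ≤ n_f−1 = 2, the allowed l_f values are {0, 2}.
For l_f = 0: m_f ∈ {m_i−1, m_i, m_i+1} ∩ [−0, 0] = {0} → 1 state.
For l_f = 2: m_f ∈ {m_i−1, m_i, m_i+1} ∩ [−2, 2] = {-2, -1, 0} → 3 states.
Total: 4.

4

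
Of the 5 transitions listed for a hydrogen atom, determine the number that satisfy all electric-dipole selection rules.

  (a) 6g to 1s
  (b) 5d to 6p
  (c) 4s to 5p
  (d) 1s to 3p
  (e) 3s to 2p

(a) forbidden — Δl = -4 (E1 requires Δl = ±1)
(b) allowed
(c) allowed
(d) allowed
(e) allowed
Total allowed: 4 of 5.

4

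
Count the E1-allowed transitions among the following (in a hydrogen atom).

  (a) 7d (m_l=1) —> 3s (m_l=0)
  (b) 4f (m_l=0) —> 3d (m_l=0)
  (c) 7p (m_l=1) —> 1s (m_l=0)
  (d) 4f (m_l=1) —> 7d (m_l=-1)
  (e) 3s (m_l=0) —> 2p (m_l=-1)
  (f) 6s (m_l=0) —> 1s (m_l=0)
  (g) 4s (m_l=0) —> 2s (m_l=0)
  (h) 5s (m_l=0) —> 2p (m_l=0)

(a) forbidden — Δl = -2 (E1 requires Δl = ±1)
(b) allowed
(c) allowed
(d) forbidden — Δm_l = -2 (E1 requires Δm_l = 0, ±1)
(e) allowed
(f) forbidden — Δl = +0 (E1 requires Δl = ±1)
(g) forbidden — Δl = +0 (E1 requires Δl = ±1)
(h) allowed
Total allowed: 4 of 8.

4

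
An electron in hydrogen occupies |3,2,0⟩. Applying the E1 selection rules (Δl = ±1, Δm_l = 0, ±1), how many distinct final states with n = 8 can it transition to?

6

E1 requires Δl = ±1, so l_f ∈ {1, 3}; with 0 ≤ l_f ≤ n_f−1 = 7, the allowed l_f values are {1, 3}.
For l_f = 1: m_f ∈ {m_i−1, m_i, m_i+1} ∩ [−1, 1] = {-1, 0, 1} → 3 states.
For l_f = 3: m_f ∈ {m_i−1, m_i, m_i+1} ∩ [−3, 3] = {-1, 0, 1} → 3 states.
Total: 6.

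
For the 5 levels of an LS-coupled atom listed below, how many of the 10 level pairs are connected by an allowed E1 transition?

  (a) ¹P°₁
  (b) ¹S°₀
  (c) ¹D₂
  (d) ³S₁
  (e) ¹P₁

3

(a)–(b): forbidden (parity).
(a)–(c): allowed.
(a)–(d): forbidden (ΔS).
(a)–(e): allowed.
(b)–(c): forbidden (ΔL, ΔJ).
(b)–(d): forbidden (ΔS, ΔL).
(b)–(e): allowed.
(c)–(d): forbidden (parity, ΔS, ΔL).
(c)–(e): forbidden (parity).
(d)–(e): forbidden (parity, ΔS).
Allowed pairs: 3 of 10.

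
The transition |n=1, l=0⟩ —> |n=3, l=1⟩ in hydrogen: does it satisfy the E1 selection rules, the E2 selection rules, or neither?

Δl = 1 − 0 = +1; l_i + l_f = 1.
E1 (Δl = ±1): satisfied.
E2 (Δl = 0,±2, l_i+l_f ≥ 2): not satisfied.

E1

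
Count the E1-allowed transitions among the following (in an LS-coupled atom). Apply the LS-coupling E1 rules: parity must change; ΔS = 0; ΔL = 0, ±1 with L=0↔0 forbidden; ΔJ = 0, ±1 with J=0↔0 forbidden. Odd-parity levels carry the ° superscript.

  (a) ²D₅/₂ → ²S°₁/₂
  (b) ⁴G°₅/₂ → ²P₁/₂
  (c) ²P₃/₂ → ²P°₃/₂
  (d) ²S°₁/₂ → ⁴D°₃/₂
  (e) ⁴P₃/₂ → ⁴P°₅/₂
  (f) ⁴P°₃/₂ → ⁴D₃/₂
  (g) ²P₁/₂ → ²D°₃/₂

(a) forbidden (ΔL, ΔJ fail)
(b) forbidden (ΔS, ΔL, ΔJ fail)
(c) allowed
(d) forbidden (parity, ΔS, ΔL fail)
(e) allowed
(f) allowed
(g) allowed
Total allowed: 4 of 7.

4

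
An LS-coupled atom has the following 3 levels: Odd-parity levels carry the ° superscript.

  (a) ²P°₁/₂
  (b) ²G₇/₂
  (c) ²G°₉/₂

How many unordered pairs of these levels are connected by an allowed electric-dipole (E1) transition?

1

(a)–(b): forbidden (ΔL, ΔJ).
(a)–(c): forbidden (parity, ΔL, ΔJ).
(b)–(c): allowed.
Allowed pairs: 1 of 3.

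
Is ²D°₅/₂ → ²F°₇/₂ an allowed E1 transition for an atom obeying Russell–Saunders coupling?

forbidden

Initial level: S=1/2, L=2, J=5/2, parity odd. Final level: S=1/2, L=3, J=7/2, parity odd.
Parity must change: odd → odd — fails.
ΔS = 0: S: 1/2 → 1/2 — ok.
ΔL = 0, ±1 (not L=0↔0): L: 2 → 3, ΔL = +1 — ok.
ΔJ = 0, ±1 (not J=0↔0): J: 5/2 → 7/2, ΔJ = +1 — ok.
Rule(s) violated: parity.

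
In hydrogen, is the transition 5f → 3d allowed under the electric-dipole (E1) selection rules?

Δl = 2 − 3 = -1; the E1 rule Δl = ±1 is ok.
All E1 selection rules are satisfied.

allowed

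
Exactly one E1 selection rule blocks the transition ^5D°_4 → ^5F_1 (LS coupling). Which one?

the ΔJ = 0, ±1 rule

Reading off the term symbols: S 2→2, L 2→3, J 4→1, parity odd→even.
Parity must change: odd → even — ✓.
ΔS = 0: S: 2 → 2 — ✓.
ΔL = 0, ±1 (not L=0↔0): L: 2 → 3, ΔL = +1 — ✓.
ΔJ = 0, ±1 (not J=0↔0): J: 4 → 1, ΔJ = -3 — ✗.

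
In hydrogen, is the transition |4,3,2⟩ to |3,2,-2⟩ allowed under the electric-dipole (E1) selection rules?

l: 3 → 2 (Δl = -1). Δl = ±1 ✓.
m_l: 2 → -2 (Δm_l = -4). |Δm_l| ≤ 1 ✗.
The transition is electric-dipole forbidden.

forbidden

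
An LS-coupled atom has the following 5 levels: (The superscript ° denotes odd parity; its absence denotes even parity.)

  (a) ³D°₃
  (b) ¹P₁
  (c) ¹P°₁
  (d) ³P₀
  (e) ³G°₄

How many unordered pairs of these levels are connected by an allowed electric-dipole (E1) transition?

1

(a)–(b): forbidden (ΔS, ΔJ).
(a)–(c): forbidden (parity, ΔS, ΔJ).
(a)–(d): forbidden (ΔJ).
(a)–(e): forbidden (parity, ΔL).
(b)–(c): allowed.
(b)–(d): forbidden (parity, ΔS).
(b)–(e): forbidden (ΔS, ΔL, ΔJ).
(c)–(d): forbidden (ΔS).
(c)–(e): forbidden (parity, ΔS, ΔL, ΔJ).
(d)–(e): forbidden (ΔL, ΔJ).
Allowed pairs: 1 of 10.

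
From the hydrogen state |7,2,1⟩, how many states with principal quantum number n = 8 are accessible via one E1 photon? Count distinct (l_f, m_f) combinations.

5

E1 requires Δl = ±1, so l_f ∈ {1, 3}; with 0 ≤ l_f ≤ n_f−1 = 7, the allowed l_f values are {1, 3}.
For l_f = 1: m_f ∈ {m_i−1, m_i, m_i+1} ∩ [−1, 1] = {0, 1} → 2 states.
For l_f = 3: m_f ∈ {m_i−1, m_i, m_i+1} ∩ [−3, 3] = {0, 1, 2} → 3 states.
Total: 5.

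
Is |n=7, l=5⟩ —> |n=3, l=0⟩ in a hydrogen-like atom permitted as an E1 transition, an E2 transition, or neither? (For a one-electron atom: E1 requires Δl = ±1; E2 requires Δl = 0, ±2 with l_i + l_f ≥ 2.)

Δl = 0 − 5 = -5; l_i + l_f = 5.
E1 (Δl = ±1): not satisfied.
E2 (Δl = 0,±2, l_i+l_f ≥ 2): not satisfied.

neither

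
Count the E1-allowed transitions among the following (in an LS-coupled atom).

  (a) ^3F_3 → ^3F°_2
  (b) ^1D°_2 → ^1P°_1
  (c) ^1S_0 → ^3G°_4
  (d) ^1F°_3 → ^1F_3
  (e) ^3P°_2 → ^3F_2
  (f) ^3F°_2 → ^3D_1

(a) allowed
(b) forbidden (parity fails)
(c) forbidden (ΔS, ΔL, ΔJ fail)
(d) allowed
(e) forbidden (ΔL fails)
(f) allowed
Total allowed: 3 of 6.

3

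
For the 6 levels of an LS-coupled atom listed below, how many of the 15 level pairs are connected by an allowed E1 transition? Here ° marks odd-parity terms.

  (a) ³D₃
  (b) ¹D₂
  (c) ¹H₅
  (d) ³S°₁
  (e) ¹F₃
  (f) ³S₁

0

(a)–(b): forbidden (parity, ΔS).
(a)–(c): forbidden (parity, ΔS, ΔL, ΔJ).
(a)–(d): forbidden (ΔL, ΔJ).
(a)–(e): forbidden (parity, ΔS).
(a)–(f): forbidden (parity, ΔL, ΔJ).
(b)–(c): forbidden (parity, ΔL, ΔJ).
(b)–(d): forbidden (ΔS, ΔL).
(b)–(e): forbidden (parity).
(b)–(f): forbidden (parity, ΔS, ΔL).
(c)–(d): forbidden (ΔS, ΔL, ΔJ).
(c)–(e): forbidden (parity, ΔL, ΔJ).
(c)–(f): forbidden (parity, ΔS, ΔL, ΔJ).
(d)–(e): forbidden (ΔS, ΔL, ΔJ).
(d)–(f): forbidden (ΔL).
(e)–(f): forbidden (parity, ΔS, ΔL, ΔJ).
Allowed pairs: 0 of 15.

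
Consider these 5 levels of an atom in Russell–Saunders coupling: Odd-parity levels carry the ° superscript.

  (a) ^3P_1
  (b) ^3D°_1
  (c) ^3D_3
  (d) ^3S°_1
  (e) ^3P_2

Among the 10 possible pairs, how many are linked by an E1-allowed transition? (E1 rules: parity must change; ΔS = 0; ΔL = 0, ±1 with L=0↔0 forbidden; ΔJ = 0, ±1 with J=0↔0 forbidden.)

(a)–(b): allowed.
(a)–(c): forbidden (parity, ΔJ).
(a)–(d): allowed.
(a)–(e): forbidden (parity).
(b)–(c): forbidden (ΔJ).
(b)–(d): forbidden (parity, ΔL).
(b)–(e): allowed.
(c)–(d): forbidden (ΔL, ΔJ).
(c)–(e): forbidden (parity).
(d)–(e): allowed.
Allowed pairs: 4 of 10.

4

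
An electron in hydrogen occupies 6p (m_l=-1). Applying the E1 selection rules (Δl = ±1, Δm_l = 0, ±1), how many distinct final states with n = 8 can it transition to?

E1 requires Δl = ±1, so l_f ∈ {0, 2}; with 0 ≤ l_f ≤ n_f−1 = 7, the allowed l_f values are {0, 2}.
For l_f = 0: m_f ∈ {m_i−1, m_i, m_i+1} ∩ [−0, 0] = {0} → 1 state.
For l_f = 2: m_f ∈ {m_i−1, m_i, m_i+1} ∩ [−2, 2] = {-2, -1, 0} → 3 states.
Total: 4.

4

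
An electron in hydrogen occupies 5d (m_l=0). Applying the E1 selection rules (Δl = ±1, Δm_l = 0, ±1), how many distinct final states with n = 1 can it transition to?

E1 requires l_f ∈ {1, 3}, but neither lies in [0, 0], so no final state is reachable.
Total: 0.

0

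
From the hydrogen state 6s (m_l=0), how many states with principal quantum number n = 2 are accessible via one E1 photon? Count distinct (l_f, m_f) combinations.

3

E1 requires Δl = ±1, so l_f ∈ {-1, 1}; with 0 ≤ l_f ≤ n_f−1 = 1, the allowed l_f values are {1}.
For l_f = 1: m_f ∈ {m_i−1, m_i, m_i+1} ∩ [−1, 1] = {-1, 0, 1} → 3 states.
Total: 3.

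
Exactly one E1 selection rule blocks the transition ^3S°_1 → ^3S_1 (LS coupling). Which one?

the L=0 ↔ L=0 exclusion

Parity must change: odd → even — passes.
ΔS = 0: S: 1 → 1 — passes.
ΔL = 0, ±1 (not L=0↔0): L: 0 → 0, ΔL = +0 — fails.
ΔJ = 0, ±1 (not J=0↔0): J: 1 → 1, ΔJ = +0 — passes.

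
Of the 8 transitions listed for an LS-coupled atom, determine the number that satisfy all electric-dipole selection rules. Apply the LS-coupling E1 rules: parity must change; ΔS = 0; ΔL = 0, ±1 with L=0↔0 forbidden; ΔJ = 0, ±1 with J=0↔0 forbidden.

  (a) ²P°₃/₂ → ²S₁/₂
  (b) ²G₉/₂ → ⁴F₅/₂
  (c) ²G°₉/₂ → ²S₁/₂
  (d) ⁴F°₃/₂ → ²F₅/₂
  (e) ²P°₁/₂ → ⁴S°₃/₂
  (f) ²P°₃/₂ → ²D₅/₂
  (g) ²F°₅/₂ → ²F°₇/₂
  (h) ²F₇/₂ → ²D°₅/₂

(a) allowed
(b) forbidden (parity, ΔS, ΔJ fail)
(c) forbidden (ΔL, ΔJ fail)
(d) forbidden (ΔS fails)
(e) forbidden (parity, ΔS fail)
(f) allowed
(g) forbidden (parity fails)
(h) allowed
Total allowed: 3 of 8.

3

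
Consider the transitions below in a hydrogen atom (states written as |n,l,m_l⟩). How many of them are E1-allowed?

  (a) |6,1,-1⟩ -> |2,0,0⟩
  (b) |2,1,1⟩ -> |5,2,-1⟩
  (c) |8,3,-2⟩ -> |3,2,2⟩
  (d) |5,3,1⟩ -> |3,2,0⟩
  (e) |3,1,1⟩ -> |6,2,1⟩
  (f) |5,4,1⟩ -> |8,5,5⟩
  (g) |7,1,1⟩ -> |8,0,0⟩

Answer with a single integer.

4

(a) allowed
(b) forbidden — Δm_l = -2 (E1 requires Δm_l = 0, ±1)
(c) forbidden — Δm_l = +4 (E1 requires Δm_l = 0, ±1)
(d) allowed
(e) allowed
(f) forbidden — Δm_l = +4 (E1 requires Δm_l = 0, ±1)
(g) allowed
Total allowed: 4 of 7.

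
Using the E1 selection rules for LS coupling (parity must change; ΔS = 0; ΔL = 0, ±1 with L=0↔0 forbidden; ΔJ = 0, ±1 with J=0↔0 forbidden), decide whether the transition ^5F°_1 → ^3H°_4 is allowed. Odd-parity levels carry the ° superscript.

forbidden

Initial level: S=2, L=3, J=1, parity odd. Final level: S=1, L=5, J=4, parity odd.
Parity must change: odd → odd — ✗.
ΔS = 0: S: 2 → 1 — ✗.
ΔL = 0, ±1 (not L=0↔0): L: 3 → 5, ΔL = +2 — ✗.
ΔJ = 0, ±1 (not J=0↔0): J: 1 → 4, ΔJ = +3 — ✗.
Rule(s) violated: parity, ΔS, ΔL, ΔJ.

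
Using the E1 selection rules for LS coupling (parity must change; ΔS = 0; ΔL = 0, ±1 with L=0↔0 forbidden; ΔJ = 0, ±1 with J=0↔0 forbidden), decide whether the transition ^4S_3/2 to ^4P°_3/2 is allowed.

ΔJ = 0, ±1 (not J=0↔0): J: 3/2 → 3/2, ΔJ = +0 — passes.
Parity must change: even → odd — passes.
ΔL = 0, ±1 (not L=0↔0): L: 0 → 1, ΔL = +1 — passes.
ΔS = 0: S: 3/2 → 3/2 — passes.
All four E1 rules are satisfied.

allowed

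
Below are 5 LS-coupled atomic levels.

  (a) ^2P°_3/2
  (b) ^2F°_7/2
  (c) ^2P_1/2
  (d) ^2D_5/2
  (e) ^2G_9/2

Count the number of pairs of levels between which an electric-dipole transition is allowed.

(a)–(b): forbidden (parity, ΔL, ΔJ).
(a)–(c): allowed.
(a)–(d): allowed.
(a)–(e): forbidden (ΔL, ΔJ).
(b)–(c): forbidden (ΔL, ΔJ).
(b)–(d): allowed.
(b)–(e): allowed.
(c)–(d): forbidden (parity, ΔJ).
(c)–(e): forbidden (parity, ΔL, ΔJ).
(d)–(e): forbidden (parity, ΔL, ΔJ).
Allowed pairs: 4 of 10.

4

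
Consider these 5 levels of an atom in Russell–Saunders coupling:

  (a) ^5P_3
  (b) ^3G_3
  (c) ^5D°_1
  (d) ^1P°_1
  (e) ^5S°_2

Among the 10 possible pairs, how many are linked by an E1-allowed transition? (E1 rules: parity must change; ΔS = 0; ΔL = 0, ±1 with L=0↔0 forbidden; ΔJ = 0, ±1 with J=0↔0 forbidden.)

1

(a)–(b): forbidden (parity, ΔS, ΔL).
(a)–(c): forbidden (ΔJ).
(a)–(d): forbidden (ΔS, ΔJ).
(a)–(e): allowed.
(b)–(c): forbidden (ΔS, ΔL, ΔJ).
(b)–(d): forbidden (ΔS, ΔL, ΔJ).
(b)–(e): forbidden (ΔS, ΔL).
(c)–(d): forbidden (parity, ΔS).
(c)–(e): forbidden (parity, ΔL).
(d)–(e): forbidden (parity, ΔS).
Allowed pairs: 1 of 10.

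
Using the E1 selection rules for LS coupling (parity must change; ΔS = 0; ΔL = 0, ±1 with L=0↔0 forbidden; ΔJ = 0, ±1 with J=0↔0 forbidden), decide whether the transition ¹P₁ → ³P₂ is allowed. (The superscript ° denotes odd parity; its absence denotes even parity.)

Reading off the term symbols: S 0→1, L 1→1, J 1→2, parity even→even.
Parity must change: even → even — violated.
ΔS = 0: S: 0 → 1 — violated.
ΔL = 0, ±1 (not L=0↔0): L: 1 → 1, ΔL = +0 — satisfied.
ΔJ = 0, ±1 (not J=0↔0): J: 1 → 2, ΔJ = +1 — satisfied.
Rule(s) violated: parity, ΔS.

forbidden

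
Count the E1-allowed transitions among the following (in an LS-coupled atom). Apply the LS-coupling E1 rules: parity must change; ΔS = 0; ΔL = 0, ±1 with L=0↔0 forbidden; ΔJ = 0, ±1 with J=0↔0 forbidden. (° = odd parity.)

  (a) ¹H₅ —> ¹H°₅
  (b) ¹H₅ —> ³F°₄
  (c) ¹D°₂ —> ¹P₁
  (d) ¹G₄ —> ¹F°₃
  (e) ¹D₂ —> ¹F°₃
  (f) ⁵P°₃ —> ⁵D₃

(a) allowed
(b) forbidden (ΔS, ΔL fail)
(c) allowed
(d) allowed
(e) allowed
(f) allowed
Total allowed: 5 of 6.

5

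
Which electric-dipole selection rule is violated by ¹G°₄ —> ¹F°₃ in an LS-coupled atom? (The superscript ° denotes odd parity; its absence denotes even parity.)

Initial level: S=0, L=4, J=4, parity odd. Final level: S=0, L=3, J=3, parity odd.
Parity must change: odd → odd — fails.
ΔS = 0: S: 0 → 0 — passes.
ΔL = 0, ±1 (not L=0↔0): L: 4 → 3, ΔL = -1 — passes.
ΔJ = 0, ±1 (not J=0↔0): J: 4 → 3, ΔJ = -1 — passes.

parity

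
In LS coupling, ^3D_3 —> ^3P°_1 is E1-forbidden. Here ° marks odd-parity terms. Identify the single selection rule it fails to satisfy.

Reading off the term symbols: S 1→1, L 2→1, J 3→1, parity even→odd.
Parity must change: even → odd — passes.
ΔS = 0: S: 1 → 1 — passes.
ΔL = 0, ±1 (not L=0↔0): L: 2 → 1, ΔL = -1 — passes.
ΔJ = 0, ±1 (not J=0↔0): J: 3 → 1, ΔJ = -2 — fails.

the ΔJ = 0, ±1 rule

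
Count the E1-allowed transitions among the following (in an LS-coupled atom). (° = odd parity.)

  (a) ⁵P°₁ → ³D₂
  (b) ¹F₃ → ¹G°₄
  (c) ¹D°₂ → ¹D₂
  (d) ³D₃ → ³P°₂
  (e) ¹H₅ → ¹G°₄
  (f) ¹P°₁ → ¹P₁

(a) forbidden (ΔS fails)
(b) allowed
(c) allowed
(d) allowed
(e) allowed
(f) allowed
Total allowed: 5 of 6.

5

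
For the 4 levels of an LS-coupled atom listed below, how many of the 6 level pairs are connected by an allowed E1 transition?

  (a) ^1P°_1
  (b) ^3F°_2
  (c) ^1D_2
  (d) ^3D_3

(a)–(b): forbidden (parity, ΔS, ΔL).
(a)–(c): allowed.
(a)–(d): forbidden (ΔS, ΔJ).
(b)–(c): forbidden (ΔS).
(b)–(d): allowed.
(c)–(d): forbidden (parity, ΔS).
Allowed pairs: 2 of 6.

2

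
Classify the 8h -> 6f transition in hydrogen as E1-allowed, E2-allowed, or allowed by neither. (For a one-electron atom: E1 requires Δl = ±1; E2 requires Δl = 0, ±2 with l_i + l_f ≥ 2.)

Δl = 3 − 5 = -2; l_i + l_f = 8.
E1 (Δl = ±1): not satisfied.
E2 (Δl = 0,±2, l_i+l_f ≥ 2): satisfied.

E2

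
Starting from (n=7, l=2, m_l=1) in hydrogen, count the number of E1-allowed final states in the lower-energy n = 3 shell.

2

E1 requires Δl = ±1, so l_f ∈ {1, 3}; with 0 ≤ l_f ≤ n_f−1 = 2, the allowed l_f values are {1}.
For l_f = 1: m_f ∈ {m_i−1, m_i, m_i+1} ∩ [−1, 1] = {0, 1} → 2 states.
Total: 2.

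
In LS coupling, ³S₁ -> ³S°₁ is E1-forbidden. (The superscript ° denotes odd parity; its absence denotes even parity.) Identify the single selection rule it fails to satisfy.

the L=0 ↔ L=0 exclusion

Reading off the term symbols: S 1→1, L 0→0, J 1→1, parity even→odd.
ΔJ = 0, ±1 (not J=0↔0): J: 1 → 1, ΔJ = +0 — ok.
ΔL = 0, ±1 (not L=0↔0): L: 0 → 0, ΔL = +0 — fails.
Parity must change: even → odd — ok.
ΔS = 0: S: 1 → 1 — ok.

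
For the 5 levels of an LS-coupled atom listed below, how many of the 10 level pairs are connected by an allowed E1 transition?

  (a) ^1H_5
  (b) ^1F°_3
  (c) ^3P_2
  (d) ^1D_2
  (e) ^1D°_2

2

(a)–(b): forbidden (ΔL, ΔJ).
(a)–(c): forbidden (parity, ΔS, ΔL, ΔJ).
(a)–(d): forbidden (parity, ΔL, ΔJ).
(a)–(e): forbidden (ΔL, ΔJ).
(b)–(c): forbidden (ΔS, ΔL).
(b)–(d): allowed.
(b)–(e): forbidden (parity).
(c)–(d): forbidden (parity, ΔS).
(c)–(e): forbidden (ΔS).
(d)–(e): allowed.
Allowed pairs: 2 of 10.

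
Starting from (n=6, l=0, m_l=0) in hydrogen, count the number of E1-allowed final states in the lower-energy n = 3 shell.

3

E1 requires Δl = ±1, so l_f ∈ {-1, 1}; with 0 ≤ l_f ≤ n_f−1 = 2, the allowed l_f values are {1}.
For l_f = 1: m_f ∈ {m_i−1, m_i, m_i+1} ∩ [−1, 1] = {-1, 0, 1} → 3 states.
Total: 3.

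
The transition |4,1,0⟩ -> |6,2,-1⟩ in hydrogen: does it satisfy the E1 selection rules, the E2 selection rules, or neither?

Δl = 2 − 1 = +1; l_i + l_f = 3.
Δm_l = -1.
E1 (Δl = ±1, |Δm_l| ≤ 1): satisfied.
E2 (Δl = 0,±2, l_i+l_f ≥ 2, |Δm_l| ≤ 2): not satisfied.

E1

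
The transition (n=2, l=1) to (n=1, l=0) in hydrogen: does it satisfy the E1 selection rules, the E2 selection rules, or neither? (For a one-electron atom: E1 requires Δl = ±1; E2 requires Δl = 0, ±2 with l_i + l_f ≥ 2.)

Δl = 0 − 1 = -1; l_i + l_f = 1.
E1 (Δl = ±1): satisfied.
E2 (Δl = 0,±2, l_i+l_f ≥ 2): not satisfied.

E1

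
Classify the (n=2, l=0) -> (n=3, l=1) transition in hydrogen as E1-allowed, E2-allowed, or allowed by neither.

E1

Δl = 1 − 0 = +1; l_i + l_f = 1.
E1 (Δl = ±1): satisfied.
E2 (Δl = 0,±2, l_i+l_f ≥ 2): not satisfied.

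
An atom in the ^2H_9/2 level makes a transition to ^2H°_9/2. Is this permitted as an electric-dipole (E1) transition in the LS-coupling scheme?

Initial level: S=1/2, L=5, J=9/2, parity even. Final level: S=1/2, L=5, J=9/2, parity odd.
ΔL = 0, ±1 (not L=0↔0): L: 5 → 5, ΔL = +0 — passes.
ΔJ = 0, ±1 (not J=0↔0): J: 9/2 → 9/2, ΔJ = +0 — passes.
ΔS = 0: S: 1/2 → 1/2 — passes.
Parity must change: even → odd — passes.
All four E1 rules are satisfied.

allowed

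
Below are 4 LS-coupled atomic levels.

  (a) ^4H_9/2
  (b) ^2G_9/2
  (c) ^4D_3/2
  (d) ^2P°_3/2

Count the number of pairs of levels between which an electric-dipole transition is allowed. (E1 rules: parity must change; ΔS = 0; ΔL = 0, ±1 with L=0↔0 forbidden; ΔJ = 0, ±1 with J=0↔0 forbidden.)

(a)–(b): forbidden (parity, ΔS).
(a)–(c): forbidden (parity, ΔL, ΔJ).
(a)–(d): forbidden (ΔS, ΔL, ΔJ).
(b)–(c): forbidden (parity, ΔS, ΔL, ΔJ).
(b)–(d): forbidden (ΔL, ΔJ).
(c)–(d): forbidden (ΔS).
Allowed pairs: 0 of 6.

0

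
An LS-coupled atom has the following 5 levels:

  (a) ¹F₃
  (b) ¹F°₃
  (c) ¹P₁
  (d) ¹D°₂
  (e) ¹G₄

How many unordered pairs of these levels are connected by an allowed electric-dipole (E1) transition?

4

(a)–(b): allowed.
(a)–(c): forbidden (parity, ΔL, ΔJ).
(a)–(d): allowed.
(a)–(e): forbidden (parity).
(b)–(c): forbidden (ΔL, ΔJ).
(b)–(d): forbidden (parity).
(b)–(e): allowed.
(c)–(d): allowed.
(c)–(e): forbidden (parity, ΔL, ΔJ).
(d)–(e): forbidden (ΔL, ΔJ).
Allowed pairs: 4 of 10.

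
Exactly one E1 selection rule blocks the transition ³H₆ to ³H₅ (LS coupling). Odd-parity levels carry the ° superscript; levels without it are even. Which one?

Parity must change: even → even — fails.
ΔS = 0: S: 1 → 1 — passes.
ΔL = 0, ±1 (not L=0↔0): L: 5 → 5, ΔL = +0 — passes.
ΔJ = 0, ±1 (not J=0↔0): J: 6 → 5, ΔJ = -1 — passes.

parity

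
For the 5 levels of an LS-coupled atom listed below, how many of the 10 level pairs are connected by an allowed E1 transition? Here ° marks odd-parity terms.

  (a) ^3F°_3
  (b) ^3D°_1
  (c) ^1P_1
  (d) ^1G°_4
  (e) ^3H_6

(a)–(b): forbidden (parity, ΔJ).
(a)–(c): forbidden (ΔS, ΔL, ΔJ).
(a)–(d): forbidden (parity, ΔS).
(a)–(e): forbidden (ΔL, ΔJ).
(b)–(c): forbidden (ΔS).
(b)–(d): forbidden (parity, ΔS, ΔL, ΔJ).
(b)–(e): forbidden (ΔL, ΔJ).
(c)–(d): forbidden (ΔL, ΔJ).
(c)–(e): forbidden (parity, ΔS, ΔL, ΔJ).
(d)–(e): forbidden (ΔS, ΔJ).
Allowed pairs: 0 of 10.

0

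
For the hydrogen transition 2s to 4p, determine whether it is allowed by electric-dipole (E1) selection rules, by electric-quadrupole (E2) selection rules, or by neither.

Δl = 1 − 0 = +1; l_i + l_f = 1.
E1 (Δl = ±1): satisfied.
E2 (Δl = 0,±2, l_i+l_f ≥ 2): not satisfied.

E1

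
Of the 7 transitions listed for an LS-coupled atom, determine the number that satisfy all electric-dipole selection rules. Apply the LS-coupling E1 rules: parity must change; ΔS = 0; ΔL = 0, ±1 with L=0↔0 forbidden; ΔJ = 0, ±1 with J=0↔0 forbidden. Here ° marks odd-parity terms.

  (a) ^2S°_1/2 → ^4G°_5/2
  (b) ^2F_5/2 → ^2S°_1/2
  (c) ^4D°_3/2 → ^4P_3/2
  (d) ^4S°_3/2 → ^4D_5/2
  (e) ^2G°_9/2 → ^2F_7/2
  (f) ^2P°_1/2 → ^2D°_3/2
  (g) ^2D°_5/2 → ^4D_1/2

2

(a) forbidden (parity, ΔS, ΔL, ΔJ fail)
(b) forbidden (ΔL, ΔJ fail)
(c) allowed
(d) forbidden (ΔL fails)
(e) allowed
(f) forbidden (parity fails)
(g) forbidden (ΔS, ΔJ fail)
Total allowed: 2 of 7.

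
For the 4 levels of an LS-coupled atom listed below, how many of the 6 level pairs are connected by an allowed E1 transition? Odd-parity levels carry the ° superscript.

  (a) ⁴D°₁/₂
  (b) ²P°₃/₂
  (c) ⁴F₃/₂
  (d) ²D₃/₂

2

(a)–(b): forbidden (parity, ΔS).
(a)–(c): allowed.
(a)–(d): forbidden (ΔS).
(b)–(c): forbidden (ΔS, ΔL).
(b)–(d): allowed.
(c)–(d): forbidden (parity, ΔS).
Allowed pairs: 2 of 6.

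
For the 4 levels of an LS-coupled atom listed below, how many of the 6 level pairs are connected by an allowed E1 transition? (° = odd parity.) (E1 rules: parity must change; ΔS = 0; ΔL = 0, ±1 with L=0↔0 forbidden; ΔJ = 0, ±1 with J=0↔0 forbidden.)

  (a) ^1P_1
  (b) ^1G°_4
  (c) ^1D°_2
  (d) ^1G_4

2

(a)–(b): forbidden (ΔL, ΔJ).
(a)–(c): allowed.
(a)–(d): forbidden (parity, ΔL, ΔJ).
(b)–(c): forbidden (parity, ΔL, ΔJ).
(b)–(d): allowed.
(c)–(d): forbidden (ΔL, ΔJ).
Allowed pairs: 2 of 6.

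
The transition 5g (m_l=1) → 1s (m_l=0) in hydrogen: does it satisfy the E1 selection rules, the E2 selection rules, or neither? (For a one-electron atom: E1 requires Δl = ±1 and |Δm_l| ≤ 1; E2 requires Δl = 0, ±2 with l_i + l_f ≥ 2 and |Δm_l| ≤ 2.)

Δl = 0 − 4 = -4; l_i + l_f = 4.
Δm_l = -1.
E1 (Δl = ±1, |Δm_l| ≤ 1): not satisfied.
E2 (Δl = 0,±2, l_i+l_f ≥ 2, |Δm_l| ≤ 2): not satisfied.

neither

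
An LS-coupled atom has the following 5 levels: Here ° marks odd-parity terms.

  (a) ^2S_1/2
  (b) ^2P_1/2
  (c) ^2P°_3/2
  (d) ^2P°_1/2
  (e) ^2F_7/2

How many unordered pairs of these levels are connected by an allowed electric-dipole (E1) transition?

4

(a)–(b): forbidden (parity).
(a)–(c): allowed.
(a)–(d): allowed.
(a)–(e): forbidden (parity, ΔL, ΔJ).
(b)–(c): allowed.
(b)–(d): allowed.
(b)–(e): forbidden (parity, ΔL, ΔJ).
(c)–(d): forbidden (parity).
(c)–(e): forbidden (ΔL, ΔJ).
(d)–(e): forbidden (ΔL, ΔJ).
Allowed pairs: 4 of 10.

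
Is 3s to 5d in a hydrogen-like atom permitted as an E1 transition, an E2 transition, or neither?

E2

Δl = 2 − 0 = +2; l_i + l_f = 2.
E1 (Δl = ±1): not satisfied.
E2 (Δl = 0,±2, l_i+l_f ≥ 2): satisfied.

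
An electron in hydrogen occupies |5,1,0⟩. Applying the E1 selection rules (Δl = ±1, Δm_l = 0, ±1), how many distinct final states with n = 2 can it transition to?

E1 requires Δl = ±1, so l_f ∈ {0, 2}; with 0 ≤ l_f ≤ n_f−1 = 1, the allowed l_f values are {0}.
For l_f = 0: m_f ∈ {m_i−1, m_i, m_i+1} ∩ [−0, 0] = {0} → 1 state.
Total: 1.

1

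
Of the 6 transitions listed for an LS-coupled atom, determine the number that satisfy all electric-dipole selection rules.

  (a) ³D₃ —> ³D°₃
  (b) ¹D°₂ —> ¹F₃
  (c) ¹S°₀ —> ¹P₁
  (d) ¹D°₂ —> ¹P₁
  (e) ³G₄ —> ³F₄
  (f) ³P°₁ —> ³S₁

5

(a) allowed
(b) allowed
(c) allowed
(d) allowed
(e) forbidden (parity fails)
(f) allowed
Total allowed: 5 of 6.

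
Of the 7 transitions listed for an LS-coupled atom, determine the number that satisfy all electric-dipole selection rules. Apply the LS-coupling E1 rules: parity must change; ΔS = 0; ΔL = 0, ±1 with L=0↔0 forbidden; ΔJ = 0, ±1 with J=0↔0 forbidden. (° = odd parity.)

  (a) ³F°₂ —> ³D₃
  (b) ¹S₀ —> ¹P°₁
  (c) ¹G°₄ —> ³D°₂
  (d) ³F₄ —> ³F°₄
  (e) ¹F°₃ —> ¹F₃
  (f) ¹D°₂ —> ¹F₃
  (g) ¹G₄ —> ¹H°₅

(a) allowed
(b) allowed
(c) forbidden (parity, ΔS, ΔL, ΔJ fail)
(d) allowed
(e) allowed
(f) allowed
(g) allowed
Total allowed: 6 of 7.

6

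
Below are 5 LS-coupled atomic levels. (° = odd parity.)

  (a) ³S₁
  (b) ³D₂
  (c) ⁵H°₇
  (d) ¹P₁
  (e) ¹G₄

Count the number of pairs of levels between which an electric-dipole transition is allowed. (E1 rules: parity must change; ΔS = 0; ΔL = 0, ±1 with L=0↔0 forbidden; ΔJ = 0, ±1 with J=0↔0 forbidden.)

0

(a)–(b): forbidden (parity, ΔL).
(a)–(c): forbidden (ΔS, ΔL, ΔJ).
(a)–(d): forbidden (parity, ΔS).
(a)–(e): forbidden (parity, ΔS, ΔL, ΔJ).
(b)–(c): forbidden (ΔS, ΔL, ΔJ).
(b)–(d): forbidden (parity, ΔS).
(b)–(e): forbidden (parity, ΔS, ΔL, ΔJ).
(c)–(d): forbidden (ΔS, ΔL, ΔJ).
(c)–(e): forbidden (ΔS, ΔJ).
(d)–(e): forbidden (parity, ΔL, ΔJ).
Allowed pairs: 0 of 10.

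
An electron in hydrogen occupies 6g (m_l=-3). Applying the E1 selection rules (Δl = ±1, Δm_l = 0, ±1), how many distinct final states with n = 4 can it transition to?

E1 requires Δl = ±1, so l_f ∈ {3, 5}; with 0 ≤ l_f ≤ n_f−1 = 3, the allowed l_f values are {3}.
For l_f = 3: m_f ∈ {m_i−1, m_i, m_i+1} ∩ [−3, 3] = {-3, -2} → 2 states.
Total: 2.

2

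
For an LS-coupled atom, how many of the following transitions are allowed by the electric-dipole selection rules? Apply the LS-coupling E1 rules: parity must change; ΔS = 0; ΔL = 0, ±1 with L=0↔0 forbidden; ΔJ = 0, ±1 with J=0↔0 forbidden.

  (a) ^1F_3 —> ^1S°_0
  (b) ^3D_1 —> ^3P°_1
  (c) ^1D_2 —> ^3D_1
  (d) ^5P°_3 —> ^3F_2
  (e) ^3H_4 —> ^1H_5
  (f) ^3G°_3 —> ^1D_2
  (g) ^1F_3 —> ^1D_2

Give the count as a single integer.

1

(a) forbidden (ΔL, ΔJ fail)
(b) allowed
(c) forbidden (parity, ΔS fail)
(d) forbidden (ΔS, ΔL fail)
(e) forbidden (parity, ΔS fail)
(f) forbidden (ΔS, ΔL fail)
(g) forbidden (parity fails)
Total allowed: 1 of 7.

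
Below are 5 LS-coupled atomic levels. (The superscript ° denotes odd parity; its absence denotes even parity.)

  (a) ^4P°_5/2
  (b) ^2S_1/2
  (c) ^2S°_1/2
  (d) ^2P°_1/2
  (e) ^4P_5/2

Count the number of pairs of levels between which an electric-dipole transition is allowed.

2

(a)–(b): forbidden (ΔS, ΔJ).
(a)–(c): forbidden (parity, ΔS, ΔJ).
(a)–(d): forbidden (parity, ΔS, ΔJ).
(a)–(e): allowed.
(b)–(c): forbidden (ΔL).
(b)–(d): allowed.
(b)–(e): forbidden (parity, ΔS, ΔJ).
(c)–(d): forbidden (parity).
(c)–(e): forbidden (ΔS, ΔJ).
(d)–(e): forbidden (ΔS, ΔJ).
Allowed pairs: 2 of 10.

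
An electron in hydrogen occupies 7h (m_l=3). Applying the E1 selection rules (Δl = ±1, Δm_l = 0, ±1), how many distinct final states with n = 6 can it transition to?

E1 requires Δl = ±1, so l_f ∈ {4, 6}; with 0 ≤ l_f ≤ n_f−1 = 5, the allowed l_f values are {4}.
For l_f = 4: m_f ∈ {m_i−1, m_i, m_i+1} ∩ [−4, 4] = {2, 3, 4} → 3 states.
Total: 3.

3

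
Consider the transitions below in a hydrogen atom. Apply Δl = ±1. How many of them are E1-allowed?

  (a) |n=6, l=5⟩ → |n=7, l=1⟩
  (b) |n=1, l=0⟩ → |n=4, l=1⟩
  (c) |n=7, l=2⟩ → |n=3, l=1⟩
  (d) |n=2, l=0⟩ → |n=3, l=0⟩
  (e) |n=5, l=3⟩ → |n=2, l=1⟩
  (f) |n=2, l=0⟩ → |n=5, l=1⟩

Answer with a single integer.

3

(a) forbidden — Δl = -4 (E1 requires Δl = ±1)
(b) allowed
(c) allowed
(d) forbidden — Δl = +0 (E1 requires Δl = ±1)
(e) forbidden — Δl = -2 (E1 requires Δl = ±1)
(f) allowed
Total allowed: 3 of 6.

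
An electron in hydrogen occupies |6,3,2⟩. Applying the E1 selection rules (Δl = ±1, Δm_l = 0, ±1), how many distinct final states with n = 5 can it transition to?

E1 requires Δl = ±1, so l_f ∈ {2, 4}; with 0 ≤ l_f ≤ n_f−1 = 4, the allowed l_f values are {2, 4}.
For l_f = 2: m_f ∈ {m_i−1, m_i, m_i+1} ∩ [−2, 2] = {1, 2} → 2 states.
For l_f = 4: m_f ∈ {m_i−1, m_i, m_i+1} ∩ [−4, 4] = {1, 2, 3} → 3 states.
Total: 5.

5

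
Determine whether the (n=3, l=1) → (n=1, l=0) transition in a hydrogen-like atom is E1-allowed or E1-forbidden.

Initial l = 1, final l = 0, so Δl = -1. E1 requires Δl = ±1: ok.
All E1 selection rules are satisfied.

allowed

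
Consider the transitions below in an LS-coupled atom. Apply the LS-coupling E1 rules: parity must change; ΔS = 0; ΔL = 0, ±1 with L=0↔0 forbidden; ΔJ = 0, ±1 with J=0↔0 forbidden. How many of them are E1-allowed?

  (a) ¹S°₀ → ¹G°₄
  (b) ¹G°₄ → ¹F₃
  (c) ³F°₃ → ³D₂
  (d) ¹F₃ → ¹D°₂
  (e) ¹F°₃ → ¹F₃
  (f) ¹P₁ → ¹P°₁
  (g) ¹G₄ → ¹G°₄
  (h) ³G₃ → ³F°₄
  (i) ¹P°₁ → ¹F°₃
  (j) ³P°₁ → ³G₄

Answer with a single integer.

(a) forbidden (parity, ΔL, ΔJ fail)
(b) allowed
(c) allowed
(d) allowed
(e) allowed
(f) allowed
(g) allowed
(h) allowed
(i) forbidden (parity, ΔL, ΔJ fail)
(j) forbidden (ΔL, ΔJ fail)
Total allowed: 7 of 10.

7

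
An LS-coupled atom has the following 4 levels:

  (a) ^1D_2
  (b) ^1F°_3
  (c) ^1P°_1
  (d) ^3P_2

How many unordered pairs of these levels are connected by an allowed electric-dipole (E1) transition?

(a)–(b): allowed.
(a)–(c): allowed.
(a)–(d): forbidden (parity, ΔS).
(b)–(c): forbidden (parity, ΔL, ΔJ).
(b)–(d): forbidden (ΔS, ΔL).
(c)–(d): forbidden (ΔS).
Allowed pairs: 2 of 6.

2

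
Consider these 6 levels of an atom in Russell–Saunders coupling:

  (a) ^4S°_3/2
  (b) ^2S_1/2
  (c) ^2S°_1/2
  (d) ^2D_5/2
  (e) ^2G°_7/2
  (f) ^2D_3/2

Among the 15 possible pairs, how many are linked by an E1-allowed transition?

(a)–(b): forbidden (ΔS, ΔL).
(a)–(c): forbidden (parity, ΔS, ΔL).
(a)–(d): forbidden (ΔS, ΔL).
(a)–(e): forbidden (parity, ΔS, ΔL, ΔJ).
(a)–(f): forbidden (ΔS, ΔL).
(b)–(c): forbidden (ΔL).
(b)–(d): forbidden (parity, ΔL, ΔJ).
(b)–(e): forbidden (ΔL, ΔJ).
(b)–(f): forbidden (parity, ΔL).
(c)–(d): forbidden (ΔL, ΔJ).
(c)–(e): forbidden (parity, ΔL, ΔJ).
(c)–(f): forbidden (ΔL).
(d)–(e): forbidden (ΔL).
(d)–(f): forbidden (parity).
(e)–(f): forbidden (ΔL, ΔJ).
Allowed pairs: 0 of 15.

0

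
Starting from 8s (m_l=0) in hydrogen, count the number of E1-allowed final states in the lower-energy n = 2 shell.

3

E1 requires Δl = ±1, so l_f ∈ {-1, 1}; with 0 ≤ l_f ≤ n_f−1 = 1, the allowed l_f values are {1}.
For l_f = 1: m_f ∈ {m_i−1, m_i, m_i+1} ∩ [−1, 1] = {-1, 0, 1} → 3 states.
Total: 3.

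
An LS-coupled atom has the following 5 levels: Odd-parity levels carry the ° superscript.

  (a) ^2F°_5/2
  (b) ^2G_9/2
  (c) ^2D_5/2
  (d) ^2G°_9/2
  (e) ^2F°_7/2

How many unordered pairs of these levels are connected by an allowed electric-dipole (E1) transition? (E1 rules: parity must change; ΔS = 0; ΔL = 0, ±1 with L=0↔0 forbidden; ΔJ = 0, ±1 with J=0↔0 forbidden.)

4

(a)–(b): forbidden (ΔJ).
(a)–(c): allowed.
(a)–(d): forbidden (parity, ΔJ).
(a)–(e): forbidden (parity).
(b)–(c): forbidden (parity, ΔL, ΔJ).
(b)–(d): allowed.
(b)–(e): allowed.
(c)–(d): forbidden (ΔL, ΔJ).
(c)–(e): allowed.
(d)–(e): forbidden (parity).
Allowed pairs: 4 of 10.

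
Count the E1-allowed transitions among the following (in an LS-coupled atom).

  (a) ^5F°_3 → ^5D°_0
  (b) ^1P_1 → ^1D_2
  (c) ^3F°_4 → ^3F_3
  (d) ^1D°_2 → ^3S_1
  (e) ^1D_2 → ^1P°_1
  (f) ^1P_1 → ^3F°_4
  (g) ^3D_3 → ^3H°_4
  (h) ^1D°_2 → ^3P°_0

2

(a) forbidden (parity, ΔJ fail)
(b) forbidden (parity fails)
(c) allowed
(d) forbidden (ΔS, ΔL fail)
(e) allowed
(f) forbidden (ΔS, ΔL, ΔJ fail)
(g) forbidden (ΔL fails)
(h) forbidden (parity, ΔS, ΔJ fail)
Total allowed: 2 of 8.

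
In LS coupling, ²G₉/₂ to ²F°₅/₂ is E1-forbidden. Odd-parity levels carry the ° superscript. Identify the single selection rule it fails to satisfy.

Reading off the term symbols: S 1/2→1/2, L 4→3, J 9/2→5/2, parity even→odd.
ΔS = 0: S: 1/2 → 1/2 — ok.
ΔJ = 0, ±1 (not J=0↔0): J: 9/2 → 5/2, ΔJ = -2 — fails.
ΔL = 0, ±1 (not L=0↔0): L: 4 → 3, ΔL = -1 — ok.
Parity must change: even → odd — ok.

the ΔJ = 0, ±1 rule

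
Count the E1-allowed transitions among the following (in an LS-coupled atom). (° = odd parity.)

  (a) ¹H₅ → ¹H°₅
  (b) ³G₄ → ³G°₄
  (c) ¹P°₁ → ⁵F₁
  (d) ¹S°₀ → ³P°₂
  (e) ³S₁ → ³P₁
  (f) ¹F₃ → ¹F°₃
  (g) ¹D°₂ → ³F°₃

(a) allowed
(b) allowed
(c) forbidden (ΔS, ΔL fail)
(d) forbidden (parity, ΔS, ΔJ fail)
(e) forbidden (parity fails)
(f) allowed
(g) forbidden (parity, ΔS fail)
Total allowed: 3 of 7.

3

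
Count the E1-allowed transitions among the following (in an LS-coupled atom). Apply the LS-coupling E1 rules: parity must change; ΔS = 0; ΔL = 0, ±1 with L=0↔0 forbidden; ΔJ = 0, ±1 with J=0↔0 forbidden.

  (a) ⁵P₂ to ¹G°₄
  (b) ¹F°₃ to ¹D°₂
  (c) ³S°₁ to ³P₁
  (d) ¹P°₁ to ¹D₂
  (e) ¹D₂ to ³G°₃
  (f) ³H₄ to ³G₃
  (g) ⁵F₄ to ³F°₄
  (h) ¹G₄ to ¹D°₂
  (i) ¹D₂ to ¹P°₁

3

(a) forbidden (ΔS, ΔL, ΔJ fail)
(b) forbidden (parity fails)
(c) allowed
(d) allowed
(e) forbidden (ΔS, ΔL fail)
(f) forbidden (parity fails)
(g) forbidden (ΔS fails)
(h) forbidden (ΔL, ΔJ fail)
(i) allowed
Total allowed: 3 of 9.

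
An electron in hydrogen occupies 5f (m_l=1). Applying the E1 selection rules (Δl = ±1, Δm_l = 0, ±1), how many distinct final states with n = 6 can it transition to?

6

E1 requires Δl = ±1, so l_f ∈ {2, 4}; with 0 ≤ l_f ≤ n_f−1 = 5, the allowed l_f values are {2, 4}.
For l_f = 2: m_f ∈ {m_i−1, m_i, m_i+1} ∩ [−2, 2] = {0, 1, 2} → 3 states.
For l_f = 4: m_f ∈ {m_i−1, m_i, m_i+1} ∩ [−4, 4] = {0, 1, 2} → 3 states.
Total: 6.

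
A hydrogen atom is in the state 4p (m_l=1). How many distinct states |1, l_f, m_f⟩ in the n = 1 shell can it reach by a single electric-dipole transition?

1

E1 requires Δl = ±1, so l_f ∈ {0, 2}; with 0 ≤ l_f ≤ n_f−1 = 0, the allowed l_f values are {0}.
For l_f = 0: m_f ∈ {m_i−1, m_i, m_i+1} ∩ [−0, 0] = {0} → 1 state.
Total: 1.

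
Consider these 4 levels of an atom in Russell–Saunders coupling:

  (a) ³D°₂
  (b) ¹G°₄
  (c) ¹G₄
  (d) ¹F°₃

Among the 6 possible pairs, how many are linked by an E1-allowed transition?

(a)–(b): forbidden (parity, ΔS, ΔL, ΔJ).
(a)–(c): forbidden (ΔS, ΔL, ΔJ).
(a)–(d): forbidden (parity, ΔS).
(b)–(c): allowed.
(b)–(d): forbidden (parity).
(c)–(d): allowed.
Allowed pairs: 2 of 6.

2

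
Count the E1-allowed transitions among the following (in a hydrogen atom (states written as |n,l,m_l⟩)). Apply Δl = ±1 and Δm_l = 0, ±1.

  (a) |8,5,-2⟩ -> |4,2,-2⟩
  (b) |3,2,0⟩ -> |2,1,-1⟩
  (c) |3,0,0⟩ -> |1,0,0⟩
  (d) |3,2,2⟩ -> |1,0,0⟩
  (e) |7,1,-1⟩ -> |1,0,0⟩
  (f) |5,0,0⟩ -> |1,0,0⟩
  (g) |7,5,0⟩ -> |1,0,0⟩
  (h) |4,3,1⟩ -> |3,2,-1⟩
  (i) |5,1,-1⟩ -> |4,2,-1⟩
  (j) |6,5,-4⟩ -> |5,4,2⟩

3

(a) forbidden — Δl = -3 (E1 requires Δl = ±1)
(b) allowed
(c) forbidden — Δl = +0 (E1 requires Δl = ±1)
(d) forbidden — Δl = -2 (E1 requires Δl = ±1); Δm_l = -2 (E1 requires Δm_l = 0, ±1)
(e) allowed
(f) forbidden — Δl = +0 (E1 requires Δl = ±1)
(g) forbidden — Δl = -5 (E1 requires Δl = ±1)
(h) forbidden — Δm_l = -2 (E1 requires Δm_l = 0, ±1)
(i) allowed
(j) forbidden — Δm_l = +6 (E1 requires Δm_l = 0, ±1)
Total allowed: 3 of 10.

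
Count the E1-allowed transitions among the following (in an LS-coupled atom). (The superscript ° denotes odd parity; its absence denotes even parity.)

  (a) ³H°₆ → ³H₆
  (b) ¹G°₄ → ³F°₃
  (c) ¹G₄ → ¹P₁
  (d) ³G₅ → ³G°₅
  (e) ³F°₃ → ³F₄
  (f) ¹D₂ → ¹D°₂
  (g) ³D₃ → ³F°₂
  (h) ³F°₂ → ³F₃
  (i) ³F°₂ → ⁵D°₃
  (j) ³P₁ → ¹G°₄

6

(a) allowed
(b) forbidden (parity, ΔS fail)
(c) forbidden (parity, ΔL, ΔJ fail)
(d) allowed
(e) allowed
(f) allowed
(g) allowed
(h) allowed
(i) forbidden (parity, ΔS fail)
(j) forbidden (ΔS, ΔL, ΔJ fail)
Total allowed: 6 of 10.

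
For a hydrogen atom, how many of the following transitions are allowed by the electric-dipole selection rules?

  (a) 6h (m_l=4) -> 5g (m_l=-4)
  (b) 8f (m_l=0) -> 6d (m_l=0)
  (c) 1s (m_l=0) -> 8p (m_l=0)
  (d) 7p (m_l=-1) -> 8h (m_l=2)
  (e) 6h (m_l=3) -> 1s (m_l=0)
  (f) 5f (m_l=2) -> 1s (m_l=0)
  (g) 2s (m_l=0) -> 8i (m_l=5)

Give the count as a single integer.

2

(a) forbidden — Δm_l = -8 (E1 requires Δm_l = 0, ±1)
(b) allowed
(c) allowed
(d) forbidden — Δl = +4 (E1 requires Δl = ±1); Δm_l = +3 (E1 requires Δm_l = 0, ±1)
(e) forbidden — Δl = -5 (E1 requires Δl = ±1); Δm_l = -3 (E1 requires Δm_l = 0, ±1)
(f) forbidden — Δl = -3 (E1 requires Δl = ±1); Δm_l = -2 (E1 requires Δm_l = 0, ±1)
(g) forbidden — Δl = +6 (E1 requires Δl = ±1); Δm_l = +5 (E1 requires Δm_l = 0, ±1)
Total allowed: 2 of 7.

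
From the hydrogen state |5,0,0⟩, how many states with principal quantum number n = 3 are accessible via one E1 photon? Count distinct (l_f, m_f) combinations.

E1 requires Δl = ±1, so l_f ∈ {-1, 1}; with 0 ≤ l_f ≤ n_f−1 = 2, the allowed l_f values are {1}.
For l_f = 1: m_f ∈ {m_i−1, m_i, m_i+1} ∩ [−1, 1] = {-1, 0, 1} → 3 states.
Total: 3.

3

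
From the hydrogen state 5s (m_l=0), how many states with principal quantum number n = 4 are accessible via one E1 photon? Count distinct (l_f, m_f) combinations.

3

E1 requires Δl = ±1, so l_f ∈ {-1, 1}; with 0 ≤ l_f ≤ n_f−1 = 3, the allowed l_f values are {1}.
For l_f = 1: m_f ∈ {m_i−1, m_i, m_i+1} ∩ [−1, 1] = {-1, 0, 1} → 3 states.
Total: 3.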